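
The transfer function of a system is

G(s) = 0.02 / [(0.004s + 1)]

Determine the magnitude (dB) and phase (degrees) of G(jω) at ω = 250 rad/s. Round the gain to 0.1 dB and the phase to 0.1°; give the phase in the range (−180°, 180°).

At ω = 250 rad/s:
pole (1 + j250·0.004) = 1 + j1 → |·| ≈ 1.4142, ∠ ≈ 45.00°
|G| = 0.02 · 1 / (1.4142) ≈ 0.014142
Gain = 20 log₁₀(0.014142) ≈ -36.99 dB
∠G = (0°) − (45.00°) = -45.00°

-37.0 dB, -45.0°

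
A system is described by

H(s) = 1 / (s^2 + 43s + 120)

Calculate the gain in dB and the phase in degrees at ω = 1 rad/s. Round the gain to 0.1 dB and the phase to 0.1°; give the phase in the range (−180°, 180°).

-42.0 dB, -19.9°

Substitute s = j1:
Numerator: 1 = 1 + j0
Denominator: (j1)^2 + 43(j1) + 120 = 119 + j43
|N| = √(1² + 0²) ≈ 1, ∠N ≈ 0.00°
|D| = √(119² + 43²) ≈ 126.53, ∠D ≈ 19.87°
|H| = 1 / 126.53 ≈ 0.0079033
Gain = 20 log₁₀(0.0079033) ≈ -42.04 dB
∠H = 0.00° − 19.87° = -19.87°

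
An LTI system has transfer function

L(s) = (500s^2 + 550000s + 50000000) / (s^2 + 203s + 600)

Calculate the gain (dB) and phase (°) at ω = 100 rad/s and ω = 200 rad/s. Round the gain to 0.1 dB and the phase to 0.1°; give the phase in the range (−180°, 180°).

ω = 100: 70.0 dB, -64.1°; ω = 200: 66.1 dB, -59.4°

Substitute s = j100:
Numerator: 500(j100)^2 + 550000(j100) + 50000000 = 45000000 + j55000000
Denominator: (j100)^2 + 203(j100) + 600 = -9400 + j20300
|N| = √(45000000² + 55000000²) ≈ 7.1063e+07, ∠N ≈ 50.71°
|D| = √(9400² + 20300²) ≈ 22371, ∠D ≈ 114.85°
|L| = 7.1063e+07 / 22371 ≈ 3176.6
Gain = 20 log₁₀(3176.6) ≈ 70.04 dB
∠L = 50.71° − 114.85° = -64.14°

Substitute s = j200:
Numerator: 500(j200)^2 + 550000(j200) + 50000000 = 30000000 + j110000000
Denominator: (j200)^2 + 203(j200) + 600 = -39400 + j40600
|N| = √(30000000² + 110000000²) ≈ 1.1402e+08, ∠N ≈ 74.74°
|D| = √(39400² + 40600²) ≈ 56575, ∠D ≈ 134.14°
|L| = 1.1402e+08 / 56575 ≈ 2015.4
Gain = 20 log₁₀(2015.4) ≈ 66.09 dB
∠L = 74.74° − 134.14° = -59.40°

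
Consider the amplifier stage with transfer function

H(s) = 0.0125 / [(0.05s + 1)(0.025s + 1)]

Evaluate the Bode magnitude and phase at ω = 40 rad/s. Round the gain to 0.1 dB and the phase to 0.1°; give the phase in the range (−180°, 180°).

-48.1 dB, -108.4°

At ω = 40 rad/s:
pole (1 + j40·0.05) = 1 + j2 → |·| ≈ 2.2361, ∠ ≈ 63.43°
pole (1 + j40·0.025) = 1 + j1 → |·| ≈ 1.4142, ∠ ≈ 45.00°
|H| = 0.0125 · 1 / (2.2361 · 1.4142) ≈ 0.0039528
Gain = 20 log₁₀(0.0039528) ≈ -48.06 dB
∠H = (0°) − (63.43° + 45.00°) = -108.43°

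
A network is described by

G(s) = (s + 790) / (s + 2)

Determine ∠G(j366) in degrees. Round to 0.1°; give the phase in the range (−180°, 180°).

At s = jω = j366:
zero (s+790): 790 + j366 → |·| = √(790²+366²) = √758056 ≈ 870.66, ∠ = arctan(366/790) ≈ 24.86°
pole (s+2): 2 + j366 → |·| = √(2²+366²) = √133960 ≈ 366.01, ∠ = arctan(366/2) ≈ 89.69°
∠G = 24.86° − 89.69° = -64.83°

-64.8°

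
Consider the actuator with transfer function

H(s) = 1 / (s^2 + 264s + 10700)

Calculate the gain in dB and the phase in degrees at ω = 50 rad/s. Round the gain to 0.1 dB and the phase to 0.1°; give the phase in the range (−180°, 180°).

Substitute s = j50:
Numerator: 1 = 1 + j0
Denominator: (j50)^2 + 264(j50) + 10700 = 8200 + j13200
|N| = √(1² + 0²) ≈ 1, ∠N ≈ 0.00°
|D| = √(8200² + 13200²) ≈ 15540, ∠D ≈ 58.15°
|H| = 1 / 15540 ≈ 6.435e-05
Gain = 20 log₁₀(6.435e-05) ≈ -83.83 dB
∠H = 0.00° − 58.15° = -58.15°

-83.8 dB, -58.2°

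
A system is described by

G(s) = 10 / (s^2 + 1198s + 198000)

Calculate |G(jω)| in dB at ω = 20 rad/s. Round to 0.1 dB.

Substitute s = j20:
Numerator: 10 = 10 + j0
Denominator: (j20)^2 + 1198(j20) + 198000 = 197600 + j23960
|N| = √(10² + 0²) ≈ 10, ∠N ≈ 0.00°
|D| = √(197600² + 23960²) ≈ 1.9905e+05, ∠D ≈ 6.91°
|G| = 10 / 1.9905e+05 ≈ 5.0239e-05
Gain = 20 log₁₀(5.0239e-05) ≈ -85.98 dB

-86.0 dB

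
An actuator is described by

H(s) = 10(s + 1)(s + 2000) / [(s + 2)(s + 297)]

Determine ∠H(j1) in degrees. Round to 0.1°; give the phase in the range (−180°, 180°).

18.3°

At s = jω = j1:
zero (s+1): 1 + j1 → |·| = √(1²+1²) = √2 ≈ 1.4142, ∠ = arctan(1/1) ≈ 45.00°
zero (s+2000): 2000 + j1 → |·| = √(2000²+1²) = √4000001 ≈ 2000, ∠ = arctan(1/2000) ≈ 0.03°
pole (s+2): 2 + j1 → |·| = √(2²+1²) = √5 ≈ 2.2361, ∠ = arctan(1/2) ≈ 26.57°
pole (s+297): 297 + j1 → |·| = √(297²+1²) = √88210 ≈ 297, ∠ = arctan(1/297) ≈ 0.19°
∠H = 45.03° − 26.76° = 18.27°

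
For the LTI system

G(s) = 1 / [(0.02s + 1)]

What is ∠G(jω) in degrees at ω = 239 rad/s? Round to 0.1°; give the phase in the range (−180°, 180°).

At ω = 239 rad/s:
pole (1 + j239·0.02) = 1 + j4.78 → |·| ≈ 4.8835, ∠ ≈ 78.18°
∠G = (0°) − (78.18°) = -78.18°

-78.2°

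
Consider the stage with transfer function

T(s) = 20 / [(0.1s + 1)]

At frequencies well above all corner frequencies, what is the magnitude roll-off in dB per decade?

-20 dB/decade

Each pole contributes −20 dB/decade at high frequency; each zero contributes +20 dB/decade.
Net: 0 zero(s) − 1 pole(s) → -20 dB/decade.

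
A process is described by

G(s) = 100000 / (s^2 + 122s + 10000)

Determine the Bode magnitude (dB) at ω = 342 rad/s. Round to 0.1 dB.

-1.2 dB

At s = jω = j342:
quadratic: (j342)² + 122·j342 + 10000 = -106964 + j41724 → |·| ≈ 1.1481e+05, ∠ ≈ 158.69°
|G| = 100000 / 1.1481e+05 ≈ 0.871
Gain = 20 log₁₀(0.871) ≈ -1.20 dB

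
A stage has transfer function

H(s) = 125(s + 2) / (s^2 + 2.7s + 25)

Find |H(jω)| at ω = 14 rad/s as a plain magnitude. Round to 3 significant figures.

10.1

At s = jω = j14:
zero (s+2): 2 + j14 → |·| = √(2²+14²) = √200 ≈ 14.142, ∠ = arctan(14/2) ≈ 81.87°
quadratic: (j14)² + 2.7·j14 + 25 = -171 + j37.8 → |·| ≈ 175.13, ∠ ≈ 167.54°
|H| = 125 · 14.142 / 175.13 ≈ 10.094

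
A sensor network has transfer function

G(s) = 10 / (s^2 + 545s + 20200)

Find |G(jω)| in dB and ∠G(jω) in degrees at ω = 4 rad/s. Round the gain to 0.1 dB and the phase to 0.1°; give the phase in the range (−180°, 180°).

-66.2 dB, -6.2°

Substitute s = j4:
Numerator: 10 = 10 + j0
Denominator: (j4)^2 + 545(j4) + 20200 = 20184 + j2180
|N| = √(10² + 0²) ≈ 10, ∠N ≈ 0.00°
|D| = √(20184² + 2180²) ≈ 20301, ∠D ≈ 6.16°
|G| = 10 / 20301 ≈ 0.00049259
Gain = 20 log₁₀(0.00049259) ≈ -66.15 dB
∠G = 0.00° − 6.16° = -6.16°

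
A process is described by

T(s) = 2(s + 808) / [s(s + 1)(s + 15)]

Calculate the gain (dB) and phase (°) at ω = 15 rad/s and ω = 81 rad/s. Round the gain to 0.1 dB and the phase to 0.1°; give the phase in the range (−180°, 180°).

At s = jω = j15:
zero (s+808): 808 + j15 → |·| = √(808²+15²) = √653089 ≈ 808.14, ∠ = arctan(15/808) ≈ 1.06°
pole (s+1): 1 + j15 → |·| = √(1²+15²) = √226 ≈ 15.033, ∠ = arctan(15/1) ≈ 86.19°
pole (s+15): 15 + j15 → |·| = √(15²+15²) = √450 ≈ 21.213, ∠ = arctan(15/15) ≈ 45.00°
pole at origin: |s| = 15, ∠ = 90.00° (in denominator)
|T| = 2 · 808.14 / 4783.4 ≈ 0.33789
Gain = 20 log₁₀(0.33789) ≈ -9.42 dB
∠T = 1.06° − 221.19° = -220.13° ≡ 139.87° (principal value)

At s = jω = j81:
zero (s+808): 808 + j81 → |·| = √(808²+81²) = √659425 ≈ 812.05, ∠ = arctan(81/808) ≈ 5.72°
pole (s+1): 1 + j81 → |·| = √(1²+81²) = √6562 ≈ 81.006, ∠ = arctan(81/1) ≈ 89.29°
pole (s+15): 15 + j81 → |·| = √(15²+81²) = √6786 ≈ 82.377, ∠ = arctan(81/15) ≈ 79.51°
pole at origin: |s| = 81, ∠ = 90.00° (in denominator)
|T| = 2 · 812.05 / 5.4052e+05 ≈ 0.0030047
Gain = 20 log₁₀(0.0030047) ≈ -50.44 dB
∠T = 5.72° − 258.80° = -253.08° ≡ 106.92° (principal value)

ω = 15: -9.4 dB, 139.9°; ω = 81: -50.4 dB, 106.9°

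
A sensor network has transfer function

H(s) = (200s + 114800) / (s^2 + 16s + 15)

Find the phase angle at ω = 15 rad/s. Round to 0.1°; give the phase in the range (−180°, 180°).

Substitute s = j15:
Numerator: 200(j15) + 114800 = 114800 + j3000
Denominator: (j15)^2 + 16(j15) + 15 = -210 + j240
|N| = √(114800² + 3000²) ≈ 1.1484e+05, ∠N ≈ 1.50°
|D| = √(210² + 240²) ≈ 318.9, ∠D ≈ 131.19°
∠H = 1.50° − 131.19° = -129.69°

-129.7°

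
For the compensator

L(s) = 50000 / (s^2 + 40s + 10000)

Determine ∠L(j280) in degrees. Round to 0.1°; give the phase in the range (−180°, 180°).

-170.7°

At s = jω = j280:
quadratic: (j280)² + 40·j280 + 10000 = -68400 + j11200 → |·| ≈ 69311, ∠ ≈ 170.70°
∠L = 0.00° − 170.70° = -170.70°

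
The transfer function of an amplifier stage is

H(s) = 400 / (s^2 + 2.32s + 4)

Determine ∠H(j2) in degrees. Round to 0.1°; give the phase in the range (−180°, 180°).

At s = jω = j2:
quadratic: (j2)² + 2.32·j2 + 4 = 0 + j4.64 → |·| ≈ 4.64, ∠ ≈ 90.00°
∠H = 0.00° − 90.00° = -90.00°

-90.0°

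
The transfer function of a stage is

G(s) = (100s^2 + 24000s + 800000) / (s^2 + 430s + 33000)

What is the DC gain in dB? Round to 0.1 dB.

G(0) = 800000 / 33000 ≈ 24.242
20 log₁₀(24.242) ≈ 27.69 dB

27.7 dB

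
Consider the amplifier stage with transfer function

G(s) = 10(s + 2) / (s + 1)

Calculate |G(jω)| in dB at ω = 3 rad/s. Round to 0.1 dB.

21.1 dB

At s = jω = j3:
zero (s+2): 2 + j3 → |·| = √(2²+3²) = √13 ≈ 3.6056, ∠ = arctan(3/2) ≈ 56.31°
pole (s+1): 1 + j3 → |·| = √(1²+3²) = √10 ≈ 3.1623, ∠ = arctan(3/1) ≈ 71.57°
|G| = 10 · 3.6056 / 3.1623 ≈ 11.402
Gain = 20 log₁₀(11.402) ≈ 21.14 dB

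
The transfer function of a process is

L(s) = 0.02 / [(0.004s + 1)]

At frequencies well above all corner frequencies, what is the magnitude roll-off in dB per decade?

-20 dB/decade

Each pole contributes −20 dB/decade at high frequency; each zero contributes +20 dB/decade.
Net: 0 zero(s) − 1 pole(s) → -20 dB/decade.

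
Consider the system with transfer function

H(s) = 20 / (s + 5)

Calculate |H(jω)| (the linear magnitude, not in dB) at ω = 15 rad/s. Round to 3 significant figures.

Substitute s = j15:
Numerator: 20 = 20 + j0
Denominator: (j15) + 5 = 5 + j15
|N| = √(20² + 0²) ≈ 20, ∠N ≈ 0.00°
|D| = √(5² + 15²) ≈ 15.811, ∠D ≈ 71.57°
|H| = 20 / 15.811 ≈ 1.2649

1.26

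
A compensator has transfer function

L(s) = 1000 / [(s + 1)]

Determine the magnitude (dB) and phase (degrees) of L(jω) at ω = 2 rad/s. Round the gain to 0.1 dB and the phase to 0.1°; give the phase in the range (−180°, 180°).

53.0 dB, -63.4°

At ω = 2 rad/s:
pole (1 + j2·1) = 1 + j2 → |·| ≈ 2.2361, ∠ ≈ 63.43°
|L| = 1000 · 1 / (2.2361) ≈ 447.21
Gain = 20 log₁₀(447.21) ≈ 53.01 dB
∠L = (0°) − (63.43°) = -63.43°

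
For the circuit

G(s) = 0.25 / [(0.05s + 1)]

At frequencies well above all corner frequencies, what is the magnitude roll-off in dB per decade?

-20 dB/decade

Each pole contributes −20 dB/decade at high frequency; each zero contributes +20 dB/decade.
Net: 0 zero(s) − 1 pole(s) → -20 dB/decade.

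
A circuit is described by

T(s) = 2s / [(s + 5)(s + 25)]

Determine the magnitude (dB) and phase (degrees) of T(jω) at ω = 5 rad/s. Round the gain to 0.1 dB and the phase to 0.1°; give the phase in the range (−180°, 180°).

-25.1 dB, 33.7°

At s = jω = j5:
zero at origin: s = j5 → |·| = 5, ∠ = 90.00°
pole (s+5): 5 + j5 → |·| = √(5²+5²) = √50 ≈ 7.0711, ∠ = arctan(5/5) ≈ 45.00°
pole (s+25): 25 + j5 → |·| = √(25²+5²) = √650 ≈ 25.495, ∠ = arctan(5/25) ≈ 11.31°
|T| = 2 · 5 / 180.28 ≈ 0.055469
Gain = 20 log₁₀(0.055469) ≈ -25.12 dB
∠T = 90.00° − 56.31° = 33.69°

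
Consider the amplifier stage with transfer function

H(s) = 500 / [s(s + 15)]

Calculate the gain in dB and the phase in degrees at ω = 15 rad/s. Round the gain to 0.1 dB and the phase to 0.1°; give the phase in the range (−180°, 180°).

3.9 dB, -135.0°

At s = jω = j15:
pole (s+15): 15 + j15 → |·| = √(15²+15²) = √450 ≈ 21.213, ∠ = arctan(15/15) ≈ 45.00°
pole at origin: |s| = 15, ∠ = 90.00° (in denominator)
|H| = 500 / 318.19 ≈ 1.5714
Gain = 20 log₁₀(1.5714) ≈ 3.93 dB
∠H = 0.00° − 135.00° = -135.00°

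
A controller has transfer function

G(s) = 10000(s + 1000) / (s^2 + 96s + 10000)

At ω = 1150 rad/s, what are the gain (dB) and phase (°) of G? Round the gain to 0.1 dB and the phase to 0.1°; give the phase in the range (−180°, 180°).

21.3 dB, -126.2°

At s = jω = j1150:
zero (s+1000): 1000 + j1150 → |·| = √(1000²+1150²) = √2322500 ≈ 1524, ∠ = arctan(1150/1000) ≈ 48.99°
quadratic: (j1150)² + 96·j1150 + 10000 = -1312500 + j110400 → |·| ≈ 1.3171e+06, ∠ ≈ 175.19°
|G| = 10000 · 1524 / 1.3171e+06 ≈ 11.571
Gain = 20 log₁₀(11.571) ≈ 21.27 dB
∠G = 48.99° − 175.19° = -126.20°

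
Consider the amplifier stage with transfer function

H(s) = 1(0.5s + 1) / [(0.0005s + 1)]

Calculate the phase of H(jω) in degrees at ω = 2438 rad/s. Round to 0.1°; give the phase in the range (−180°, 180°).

39.3°

At ω = 2438 rad/s:
zero (1 + j2438·0.5) = 1 + j1219 → |·| ≈ 1219, ∠ ≈ 89.95°
pole (1 + j2438·0.0005) = 1 + j1.219 → |·| ≈ 1.5767, ∠ ≈ 50.64°
∠H = (89.95°) − (50.64°) = 39.31°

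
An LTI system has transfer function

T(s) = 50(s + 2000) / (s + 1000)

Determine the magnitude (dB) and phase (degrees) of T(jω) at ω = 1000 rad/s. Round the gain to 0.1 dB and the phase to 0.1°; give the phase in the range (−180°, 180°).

38.0 dB, -18.4°

At s = jω = j1000:
zero (s+2000): 2000 + j1000 → |·| = √(2000²+1000²) = √5000000 ≈ 2236.1, ∠ = arctan(1000/2000) ≈ 26.57°
pole (s+1000): 1000 + j1000 → |·| = √(1000²+1000²) = √2000000 ≈ 1414.2, ∠ = arctan(1000/1000) ≈ 45.00°
|T| = 50 · 2236.1 / 1414.2 ≈ 79.059
Gain = 20 log₁₀(79.059) ≈ 37.96 dB
∠T = 26.57° − 45.00° = -18.43°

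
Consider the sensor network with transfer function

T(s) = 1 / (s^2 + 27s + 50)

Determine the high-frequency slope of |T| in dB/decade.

-40 dB/decade

Each pole contributes −20 dB/decade at high frequency; each zero contributes +20 dB/decade.
Net: 0 zero(s) − 2 pole(s) → -40 dB/decade.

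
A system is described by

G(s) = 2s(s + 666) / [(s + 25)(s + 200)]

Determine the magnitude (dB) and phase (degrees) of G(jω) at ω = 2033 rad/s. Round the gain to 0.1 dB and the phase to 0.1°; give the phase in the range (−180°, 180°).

At s = jω = j2033:
zero (s+666): 666 + j2033 → |·| = √(666²+2033²) = √4576645 ≈ 2139.3, ∠ = arctan(2033/666) ≈ 71.86°
zero at origin: s = j2033 → |·| = 2033, ∠ = 90.00°
pole (s+25): 25 + j2033 → |·| = √(25²+2033²) = √4133714 ≈ 2033.2, ∠ = arctan(2033/25) ≈ 89.30°
pole (s+200): 200 + j2033 → |·| = √(200²+2033²) = √4173089 ≈ 2042.8, ∠ = arctan(2033/200) ≈ 84.38°
|G| = 2 · 4.3492e+06 / 4.1534e+06 ≈ 2.0943
Gain = 20 log₁₀(2.0943) ≈ 6.42 dB
∠G = 161.86° − 173.68° = -11.82°

6.4 dB, -11.8°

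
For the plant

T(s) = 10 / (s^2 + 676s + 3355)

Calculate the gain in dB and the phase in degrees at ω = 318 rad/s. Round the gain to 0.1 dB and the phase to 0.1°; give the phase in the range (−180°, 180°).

-87.5 dB, -114.5°

Substitute s = j318:
Numerator: 10 = 10 + j0
Denominator: (j318)^2 + 676(j318) + 3355 = -97769 + j214968
|N| = √(10² + 0²) ≈ 10, ∠N ≈ 0.00°
|D| = √(97769² + 214968²) ≈ 2.3616e+05, ∠D ≈ 114.46°
|T| = 10 / 2.3616e+05 ≈ 4.2344e-05
Gain = 20 log₁₀(4.2344e-05) ≈ -87.46 dB
∠T = 0.00° − 114.46° = -114.46°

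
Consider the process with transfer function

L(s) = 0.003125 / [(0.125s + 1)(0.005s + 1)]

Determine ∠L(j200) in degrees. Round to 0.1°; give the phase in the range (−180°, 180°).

-132.7°

At ω = 200 rad/s:
pole (1 + j200·0.125) = 1 + j25 → |·| ≈ 25.02, ∠ ≈ 87.71°
pole (1 + j200·0.005) = 1 + j1 → |·| ≈ 1.4142, ∠ ≈ 45.00°
∠L = (0°) − (87.71° + 45.00°) = -132.71°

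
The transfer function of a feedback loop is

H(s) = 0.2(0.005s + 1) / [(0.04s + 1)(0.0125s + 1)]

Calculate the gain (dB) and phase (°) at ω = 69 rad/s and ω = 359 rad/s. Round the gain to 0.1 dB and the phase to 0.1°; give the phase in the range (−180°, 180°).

At ω = 69 rad/s:
zero (1 + j69·0.005) = 1 + j0.345 → |·| ≈ 1.0578, ∠ ≈ 19.03°
pole (1 + j69·0.04) = 1 + j2.76 → |·| ≈ 2.9356, ∠ ≈ 70.08°
pole (1 + j69·0.0125) = 1 + j0.8625 → |·| ≈ 1.3206, ∠ ≈ 40.78°
|H| = 0.2 · 1.0578 / (2.9356 · 1.3206) ≈ 0.054571
Gain = 20 log₁₀(0.054571) ≈ -25.26 dB
∠H = (19.03°) − (70.08° + 40.78°) = -91.83°

At ω = 359 rad/s:
zero (1 + j359·0.005) = 1 + j1.795 → |·| ≈ 2.0548, ∠ ≈ 60.88°
pole (1 + j359·0.04) = 1 + j14.36 → |·| ≈ 14.395, ∠ ≈ 86.02°
pole (1 + j359·0.0125) = 1 + j4.4875 → |·| ≈ 4.5976, ∠ ≈ 77.44°
|H| = 0.2 · 2.0548 / (14.395 · 4.5976) ≈ 0.0062095
Gain = 20 log₁₀(0.0062095) ≈ -44.14 dB
∠H = (60.88°) − (86.02° + 77.44°) = -102.58°

ω = 69: -25.3 dB, -91.8°; ω = 359: -44.1 dB, -102.6°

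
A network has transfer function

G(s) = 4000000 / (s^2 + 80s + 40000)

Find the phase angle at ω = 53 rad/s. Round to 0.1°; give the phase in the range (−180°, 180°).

-6.5°

At s = jω = j53:
quadratic: (j53)² + 80·j53 + 40000 = 37191 + j4240 → |·| ≈ 37432, ∠ ≈ 6.50°
∠G = 0.00° − 6.50° = -6.50°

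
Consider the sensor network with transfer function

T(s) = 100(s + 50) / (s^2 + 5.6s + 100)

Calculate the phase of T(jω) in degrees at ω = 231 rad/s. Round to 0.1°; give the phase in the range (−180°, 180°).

At s = jω = j231:
zero (s+50): 50 + j231 → |·| = √(50²+231²) = √55861 ≈ 236.35, ∠ = arctan(231/50) ≈ 77.79°
quadratic: (j231)² + 5.6·j231 + 100 = -53261 + j1293.6 → |·| ≈ 53277, ∠ ≈ 178.61°
∠T = 77.79° − 178.61° = -100.82°

-100.8°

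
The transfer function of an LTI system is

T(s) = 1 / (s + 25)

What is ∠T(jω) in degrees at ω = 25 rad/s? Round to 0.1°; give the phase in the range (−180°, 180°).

At s = jω = j25:
pole (s+25): 25 + j25 → |·| = √(25²+25²) = √1250 ≈ 35.355, ∠ = arctan(25/25) ≈ 45.00°
∠T = 0.00° − 45.00° = -45.00°

-45.0°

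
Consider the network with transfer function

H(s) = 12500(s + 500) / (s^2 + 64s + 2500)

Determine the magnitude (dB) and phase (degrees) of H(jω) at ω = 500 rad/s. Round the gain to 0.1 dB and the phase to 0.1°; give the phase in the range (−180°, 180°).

At s = jω = j500:
zero (s+500): 500 + j500 → |·| = √(500²+500²) = √500000 ≈ 707.11, ∠ = arctan(500/500) ≈ 45.00°
quadratic: (j500)² + 64·j500 + 2500 = -247500 + j32000 → |·| ≈ 2.4956e+05, ∠ ≈ 172.63°
|H| = 12500 · 707.11 / 2.4956e+05 ≈ 35.418
Gain = 20 log₁₀(35.418) ≈ 30.98 dB
∠H = 45.00° − 172.63° = -127.63°

31.0 dB, -127.6°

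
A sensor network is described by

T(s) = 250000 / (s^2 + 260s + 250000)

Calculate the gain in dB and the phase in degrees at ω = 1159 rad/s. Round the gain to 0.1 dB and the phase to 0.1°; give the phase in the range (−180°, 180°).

-13.1 dB, -164.6°

At s = jω = j1159:
quadratic: (j1159)² + 260·j1159 + 250000 = -1093281 + j301340 → |·| ≈ 1.134e+06, ∠ ≈ 164.59°
|T| = 250000 / 1.134e+06 ≈ 0.22046
Gain = 20 log₁₀(0.22046) ≈ -13.13 dB
∠T = 0.00° − 164.59° = -164.59°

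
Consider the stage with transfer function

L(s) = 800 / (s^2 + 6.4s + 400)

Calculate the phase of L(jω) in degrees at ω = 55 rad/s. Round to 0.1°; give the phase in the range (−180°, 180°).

-172.4°

At s = jω = j55:
quadratic: (j55)² + 6.4·j55 + 400 = -2625 + j352 → |·| ≈ 2648.5, ∠ ≈ 172.36°
∠L = 0.00° − 172.36° = -172.36°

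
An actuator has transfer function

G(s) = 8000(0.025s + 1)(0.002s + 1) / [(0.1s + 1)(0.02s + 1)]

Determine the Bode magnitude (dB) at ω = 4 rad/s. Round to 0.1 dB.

77.4 dB

At ω = 4 rad/s:
zero (1 + j4·0.025) = 1 + j0.1 → |·| ≈ 1.005, ∠ ≈ 5.71°
zero (1 + j4·0.002) = 1 + j0.008 → |·| ≈ 1, ∠ ≈ 0.46°
pole (1 + j4·0.1) = 1 + j0.4 → |·| ≈ 1.077, ∠ ≈ 21.80°
pole (1 + j4·0.02) = 1 + j0.08 → |·| ≈ 1.0032, ∠ ≈ 4.57°
|G| = 8000 · 1.005 · 1 / (1.077 · 1.0032) ≈ 7441.4
Gain = 20 log₁₀(7441.4) ≈ 77.43 dB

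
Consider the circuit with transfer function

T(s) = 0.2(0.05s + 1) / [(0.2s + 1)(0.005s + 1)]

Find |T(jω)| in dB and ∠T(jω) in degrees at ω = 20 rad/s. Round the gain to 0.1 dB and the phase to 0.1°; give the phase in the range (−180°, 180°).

-23.3 dB, -36.7°

At ω = 20 rad/s:
zero (1 + j20·0.05) = 1 + j1 → |·| ≈ 1.4142, ∠ ≈ 45.00°
pole (1 + j20·0.2) = 1 + j4 → |·| ≈ 4.1231, ∠ ≈ 75.96°
pole (1 + j20·0.005) = 1 + j0.1 → |·| ≈ 1.005, ∠ ≈ 5.71°
|T| = 0.2 · 1.4142 / (4.1231 · 1.005) ≈ 0.068258
Gain = 20 log₁₀(0.068258) ≈ -23.32 dB
∠T = (45.00°) − (75.96° + 5.71°) = -36.67°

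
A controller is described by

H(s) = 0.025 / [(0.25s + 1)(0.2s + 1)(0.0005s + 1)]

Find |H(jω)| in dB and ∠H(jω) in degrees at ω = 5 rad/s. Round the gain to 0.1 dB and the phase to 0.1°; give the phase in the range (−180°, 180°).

-39.1 dB, -96.5°

At ω = 5 rad/s:
pole (1 + j5·0.25) = 1 + j1.25 → |·| ≈ 1.6008, ∠ ≈ 51.34°
pole (1 + j5·0.2) = 1 + j1 → |·| ≈ 1.4142, ∠ ≈ 45.00°
pole (1 + j5·0.0005) = 1 + j0.0025 → |·| ≈ 1, ∠ ≈ 0.14°
|H| = 0.025 · 1 / (1.6008 · 1.4142 · 1) ≈ 0.011043
Gain = 20 log₁₀(0.011043) ≈ -39.14 dB
∠H = (0°) − (51.34° + 45.00° + 0.14°) = -96.48°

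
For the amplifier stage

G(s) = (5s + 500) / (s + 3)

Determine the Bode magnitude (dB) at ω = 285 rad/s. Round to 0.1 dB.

14.5 dB

Substitute s = j285:
Numerator: 5(j285) + 500 = 500 + j1425
Denominator: (j285) + 3 = 3 + j285
|N| = √(500² + 1425²) ≈ 1510.2, ∠N ≈ 70.67°
|D| = √(3² + 285²) ≈ 285.02, ∠D ≈ 89.40°
|G| = 1510.2 / 285.02 ≈ 5.2986
Gain = 20 log₁₀(5.2986) ≈ 14.48 dB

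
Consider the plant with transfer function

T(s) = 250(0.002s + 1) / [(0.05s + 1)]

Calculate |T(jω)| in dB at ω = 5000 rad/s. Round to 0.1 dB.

At ω = 5000 rad/s:
zero (1 + j5000·0.002) = 1 + j10 → |·| ≈ 10.05, ∠ ≈ 84.29°
pole (1 + j5000·0.05) = 1 + j250 → |·| ≈ 250, ∠ ≈ 89.77°
|T| = 250 · 10.05 / (250) ≈ 10.05
Gain = 20 log₁₀(10.05) ≈ 20.04 dB

20.0 dB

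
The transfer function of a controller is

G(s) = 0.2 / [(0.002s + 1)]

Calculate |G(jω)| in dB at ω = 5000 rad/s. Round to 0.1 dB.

At ω = 5000 rad/s:
pole (1 + j5000·0.002) = 1 + j10 → |·| ≈ 10.05, ∠ ≈ 84.29°
|G| = 0.2 · 1 / (10.05) ≈ 0.0199
Gain = 20 log₁₀(0.0199) ≈ -34.02 dB

-34.0 dB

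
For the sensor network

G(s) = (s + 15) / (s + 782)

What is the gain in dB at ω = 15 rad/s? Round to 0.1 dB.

Substitute s = j15:
Numerator: (j15) + 15 = 15 + j15
Denominator: (j15) + 782 = 782 + j15
|N| = √(15² + 15²) ≈ 21.213, ∠N ≈ 45.00°
|D| = √(782² + 15²) ≈ 782.14, ∠D ≈ 1.10°
|G| = 21.213 / 782.14 ≈ 0.027122
Gain = 20 log₁₀(0.027122) ≈ -31.33 dB

-31.3 dB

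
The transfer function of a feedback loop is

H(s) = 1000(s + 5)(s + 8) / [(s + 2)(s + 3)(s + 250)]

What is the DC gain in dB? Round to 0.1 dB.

H(0) = 1000·5·8 / (2·3·250) ≈ 26.667
20 log₁₀(26.667) ≈ 28.52 dB

28.5 dB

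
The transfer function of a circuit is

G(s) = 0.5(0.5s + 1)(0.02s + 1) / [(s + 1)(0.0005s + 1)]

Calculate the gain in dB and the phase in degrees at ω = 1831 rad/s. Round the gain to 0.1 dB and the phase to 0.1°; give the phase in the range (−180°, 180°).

At ω = 1831 rad/s:
zero (1 + j1831·0.5) = 1 + j915.5 → |·| ≈ 915.5, ∠ ≈ 89.94°
zero (1 + j1831·0.02) = 1 + j36.62 → |·| ≈ 36.634, ∠ ≈ 88.44°
pole (1 + j1831·1) = 1 + j1831 → |·| ≈ 1831, ∠ ≈ 89.97°
pole (1 + j1831·0.0005) = 1 + j0.9155 → |·| ≈ 1.3558, ∠ ≈ 42.47°
|G| = 0.5 · 915.5 · 36.634 / (1831 · 1.3558) ≈ 6.7551
Gain = 20 log₁₀(6.7551) ≈ 16.59 dB
∠G = (89.94° + 88.44°) − (89.97° + 42.47°) = 45.94°

16.6 dB, 45.9°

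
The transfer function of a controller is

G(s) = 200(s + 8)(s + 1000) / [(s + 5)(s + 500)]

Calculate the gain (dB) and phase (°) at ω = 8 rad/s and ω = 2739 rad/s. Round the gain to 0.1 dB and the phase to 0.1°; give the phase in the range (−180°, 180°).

At s = jω = j8:
zero (s+8): 8 + j8 → |·| = √(8²+8²) = √128 ≈ 11.314, ∠ = arctan(8/8) ≈ 45.00°
zero (s+1000): 1000 + j8 → |·| = √(1000²+8²) = √1000064 ≈ 1000, ∠ = arctan(8/1000) ≈ 0.46°
pole (s+5): 5 + j8 → |·| = √(5²+8²) = √89 ≈ 9.434, ∠ = arctan(8/5) ≈ 57.99°
pole (s+500): 500 + j8 → |·| = √(500²+8²) = √250064 ≈ 500.06, ∠ = arctan(8/500) ≈ 0.92°
|G| = 200 · 11314 / 4717.6 ≈ 479.65
Gain = 20 log₁₀(479.65) ≈ 53.62 dB
∠G = 45.46° − 58.91° = -13.45°

At s = jω = j2739:
zero (s+8): 8 + j2739 → |·| = √(8²+2739²) = √7502185 ≈ 2739, ∠ = arctan(2739/8) ≈ 89.83°
zero (s+1000): 1000 + j2739 → |·| = √(1000²+2739²) = √8502121 ≈ 2915.8, ∠ = arctan(2739/1000) ≈ 69.94°
pole (s+5): 5 + j2739 → |·| = √(5²+2739²) = √7502146 ≈ 2739, ∠ = arctan(2739/5) ≈ 89.90°
pole (s+500): 500 + j2739 → |·| = √(500²+2739²) = √7752121 ≈ 2784.3, ∠ = arctan(2739/500) ≈ 79.65°
|G| = 200 · 7.9864e+06 / 7.6262e+06 ≈ 209.45
Gain = 20 log₁₀(209.45) ≈ 46.42 dB
∠G = 159.77° − 169.55° = -9.78°

ω = 8: 53.6 dB, -13.5°; ω = 2739: 46.4 dB, -9.8°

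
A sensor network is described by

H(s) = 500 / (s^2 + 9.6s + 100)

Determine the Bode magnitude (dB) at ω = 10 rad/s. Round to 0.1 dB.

14.3 dB

At s = jω = j10:
quadratic: (j10)² + 9.6·j10 + 100 = 0 + j96 → |·| ≈ 96, ∠ ≈ 90.00°
|H| = 500 / 96 ≈ 5.2083
Gain = 20 log₁₀(5.2083) ≈ 14.33 dB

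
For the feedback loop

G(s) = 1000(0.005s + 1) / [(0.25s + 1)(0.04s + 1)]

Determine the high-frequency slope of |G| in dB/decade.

-20 dB/decade

Each pole contributes −20 dB/decade at high frequency; each zero contributes +20 dB/decade.
Net: 1 zero(s) − 2 pole(s) → -20 dB/decade.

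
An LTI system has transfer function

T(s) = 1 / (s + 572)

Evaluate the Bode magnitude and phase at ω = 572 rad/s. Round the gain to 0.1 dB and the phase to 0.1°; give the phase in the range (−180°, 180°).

-58.2 dB, -45.0°

Substitute s = j572:
Numerator: 1 = 1 + j0
Denominator: (j572) + 572 = 572 + j572
|N| = √(1² + 0²) ≈ 1, ∠N ≈ 0.00°
|D| = √(572² + 572²) ≈ 808.93, ∠D ≈ 45.00°
|T| = 1 / 808.93 ≈ 0.0012362
Gain = 20 log₁₀(0.0012362) ≈ -58.16 dB
∠T = 0.00° − 45.00° = -45.00°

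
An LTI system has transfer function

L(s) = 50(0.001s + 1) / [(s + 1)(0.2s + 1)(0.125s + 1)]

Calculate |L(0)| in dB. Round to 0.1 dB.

34.0 dB

L(0) = 50 · 1 / 1 = 50
20 log₁₀(50) ≈ 33.98 dB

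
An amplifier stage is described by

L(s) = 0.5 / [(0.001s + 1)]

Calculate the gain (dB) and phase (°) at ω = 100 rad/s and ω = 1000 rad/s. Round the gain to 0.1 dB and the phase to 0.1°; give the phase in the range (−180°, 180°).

At ω = 100 rad/s:
pole (1 + j100·0.001) = 1 + j0.1 → |·| ≈ 1.005, ∠ ≈ 5.71°
|L| = 0.5 · 1 / (1.005) ≈ 0.49751
Gain = 20 log₁₀(0.49751) ≈ -6.06 dB
∠L = (0°) − (5.71°) = -5.71°

At ω = 1000 rad/s:
pole (1 + j1000·0.001) = 1 + j1 → |·| ≈ 1.4142, ∠ ≈ 45.00°
|L| = 0.5 · 1 / (1.4142) ≈ 0.35356
Gain = 20 log₁₀(0.35356) ≈ -9.03 dB
∠L = (0°) − (45.00°) = -45.00°

ω = 100: -6.1 dB, -5.7°; ω = 1000: -9.0 dB, -45.0°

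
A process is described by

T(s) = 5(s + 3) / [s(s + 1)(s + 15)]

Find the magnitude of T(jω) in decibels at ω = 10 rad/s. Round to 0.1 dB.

-30.8 dB

At s = jω = j10:
zero (s+3): 3 + j10 → |·| = √(3²+10²) = √109 ≈ 10.44, ∠ = arctan(10/3) ≈ 73.30°
pole (s+1): 1 + j10 → |·| = √(1²+10²) = √101 ≈ 10.05, ∠ = arctan(10/1) ≈ 84.29°
pole (s+15): 15 + j10 → |·| = √(15²+10²) = √325 ≈ 18.028, ∠ = arctan(10/15) ≈ 33.69°
pole at origin: |s| = 10, ∠ = 90.00° (in denominator)
|T| = 5 · 10.44 / 1811.8 ≈ 0.028811
Gain = 20 log₁₀(0.028811) ≈ -30.81 dB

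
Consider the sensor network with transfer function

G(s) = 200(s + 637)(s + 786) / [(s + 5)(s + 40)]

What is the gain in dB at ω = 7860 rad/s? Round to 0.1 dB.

At s = jω = j7860:
zero (s+637): 637 + j7860 → |·| = √(637²+7860²) = √62185369 ≈ 7885.8, ∠ = arctan(7860/637) ≈ 85.37°
zero (s+786): 786 + j7860 → |·| = √(786²+7860²) = √62397396 ≈ 7899.2, ∠ = arctan(7860/786) ≈ 84.29°
pole (s+5): 5 + j7860 → |·| = √(5²+7860²) = √61779625 ≈ 7860, ∠ = arctan(7860/5) ≈ 89.96°
pole (s+40): 40 + j7860 → |·| = √(40²+7860²) = √61781200 ≈ 7860.1, ∠ = arctan(7860/40) ≈ 89.71°
|G| = 200 · 6.2292e+07 / 6.178e+07 ≈ 201.66
Gain = 20 log₁₀(201.66) ≈ 46.09 dB

46.1 dB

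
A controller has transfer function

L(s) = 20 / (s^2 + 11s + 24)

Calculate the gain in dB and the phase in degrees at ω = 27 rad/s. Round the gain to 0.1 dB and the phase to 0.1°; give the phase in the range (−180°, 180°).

Substitute s = j27:
Numerator: 20 = 20 + j0
Denominator: (j27)^2 + 11(j27) + 24 = -705 + j297
|N| = √(20² + 0²) ≈ 20, ∠N ≈ 0.00°
|D| = √(705² + 297²) ≈ 765.01, ∠D ≈ 157.16°
|L| = 20 / 765.01 ≈ 0.026143
Gain = 20 log₁₀(0.026143) ≈ -31.65 dB
∠L = 0.00° − 157.16° = -157.16°

-31.7 dB, -157.2°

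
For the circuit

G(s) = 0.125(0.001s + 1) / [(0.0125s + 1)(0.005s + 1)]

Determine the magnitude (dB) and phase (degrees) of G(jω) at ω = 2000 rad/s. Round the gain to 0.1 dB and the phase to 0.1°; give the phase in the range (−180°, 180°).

-59.1 dB, -108.6°

At ω = 2000 rad/s:
zero (1 + j2000·0.001) = 1 + j2 → |·| ≈ 2.2361, ∠ ≈ 63.43°
pole (1 + j2000·0.0125) = 1 + j25 → |·| ≈ 25.02, ∠ ≈ 87.71°
pole (1 + j2000·0.005) = 1 + j10 → |·| ≈ 10.05, ∠ ≈ 84.29°
|G| = 0.125 · 2.2361 / (25.02 · 10.05) ≈ 0.0011116
Gain = 20 log₁₀(0.0011116) ≈ -59.08 dB
∠G = (63.43°) − (87.71° + 84.29°) = -108.57°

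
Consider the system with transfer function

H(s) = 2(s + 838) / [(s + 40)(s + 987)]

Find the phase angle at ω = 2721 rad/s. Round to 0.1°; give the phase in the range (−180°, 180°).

-86.3°

At s = jω = j2721:
zero (s+838): 838 + j2721 → |·| = √(838²+2721²) = √8106085 ≈ 2847.1, ∠ = arctan(2721/838) ≈ 72.88°
pole (s+40): 40 + j2721 → |·| = √(40²+2721²) = √7405441 ≈ 2721.3, ∠ = arctan(2721/40) ≈ 89.16°
pole (s+987): 987 + j2721 → |·| = √(987²+2721²) = √8378010 ≈ 2894.5, ∠ = arctan(2721/987) ≈ 70.06°
∠H = 72.88° − 159.22° = -86.34°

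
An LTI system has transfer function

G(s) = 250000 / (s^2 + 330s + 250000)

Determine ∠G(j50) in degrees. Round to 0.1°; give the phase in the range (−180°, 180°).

At s = jω = j50:
quadratic: (j50)² + 330·j50 + 250000 = 247500 + j16500 → |·| ≈ 2.4805e+05, ∠ ≈ 3.81°
∠G = 0.00° − 3.81° = -3.81°

-3.8°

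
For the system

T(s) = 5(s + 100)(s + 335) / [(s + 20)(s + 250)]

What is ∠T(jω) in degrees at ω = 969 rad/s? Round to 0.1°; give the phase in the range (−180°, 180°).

-9.3°

At s = jω = j969:
zero (s+100): 100 + j969 → |·| = √(100²+969²) = √948961 ≈ 974.15, ∠ = arctan(969/100) ≈ 84.11°
zero (s+335): 335 + j969 → |·| = √(335²+969²) = √1051186 ≈ 1025.3, ∠ = arctan(969/335) ≈ 70.93°
pole (s+20): 20 + j969 → |·| = √(20²+969²) = √939361 ≈ 969.21, ∠ = arctan(969/20) ≈ 88.82°
pole (s+250): 250 + j969 → |·| = √(250²+969²) = √1001461 ≈ 1000.7, ∠ = arctan(969/250) ≈ 75.53°
∠T = 155.04° − 164.35° = -9.31°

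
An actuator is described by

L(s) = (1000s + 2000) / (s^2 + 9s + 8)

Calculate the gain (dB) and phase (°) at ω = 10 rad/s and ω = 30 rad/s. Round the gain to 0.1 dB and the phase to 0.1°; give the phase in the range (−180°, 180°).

Substitute s = j10:
Numerator: 1000(j10) + 2000 = 2000 + j10000
Denominator: (j10)^2 + 9(j10) + 8 = -92 + j90
|N| = √(2000² + 10000²) ≈ 10198, ∠N ≈ 78.69°
|D| = √(92² + 90²) ≈ 128.7, ∠D ≈ 135.63°
|L| = 10198 / 128.7 ≈ 79.239
Gain = 20 log₁₀(79.239) ≈ 37.98 dB
∠L = 78.69° − 135.63° = -56.94°

Substitute s = j30:
Numerator: 1000(j30) + 2000 = 2000 + j30000
Denominator: (j30)^2 + 9(j30) + 8 = -892 + j270
|N| = √(2000² + 30000²) ≈ 30067, ∠N ≈ 86.19°
|D| = √(892² + 270²) ≈ 931.97, ∠D ≈ 163.16°
|L| = 30067 / 931.97 ≈ 32.262
Gain = 20 log₁₀(32.262) ≈ 30.17 dB
∠L = 86.19° − 163.16° = -76.97°

ω = 10: 38.0 dB, -56.9°; ω = 30: 30.2 dB, -77.0°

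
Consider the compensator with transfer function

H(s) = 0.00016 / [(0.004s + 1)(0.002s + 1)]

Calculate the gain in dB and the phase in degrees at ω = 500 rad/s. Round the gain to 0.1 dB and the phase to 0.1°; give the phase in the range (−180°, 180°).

At ω = 500 rad/s:
pole (1 + j500·0.004) = 1 + j2 → |·| ≈ 2.2361, ∠ ≈ 63.43°
pole (1 + j500·0.002) = 1 + j1 → |·| ≈ 1.4142, ∠ ≈ 45.00°
|H| = 0.00016 · 1 / (2.2361 · 1.4142) ≈ 5.0596e-05
Gain = 20 log₁₀(5.0596e-05) ≈ -85.92 dB
∠H = (0°) − (63.43° + 45.00°) = -108.43°

-85.9 dB, -108.4°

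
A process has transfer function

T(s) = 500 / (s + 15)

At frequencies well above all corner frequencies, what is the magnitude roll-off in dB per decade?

Each pole contributes −20 dB/decade at high frequency; each zero contributes +20 dB/decade.
Net: 0 zero(s) − 1 pole(s) → -20 dB/decade.

-20 dB/decade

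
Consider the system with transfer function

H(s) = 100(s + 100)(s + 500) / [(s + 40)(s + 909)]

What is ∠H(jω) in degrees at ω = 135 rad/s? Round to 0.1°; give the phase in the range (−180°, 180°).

-13.4°

At s = jω = j135:
zero (s+100): 100 + j135 → |·| = √(100²+135²) = √28225 ≈ 168, ∠ = arctan(135/100) ≈ 53.47°
zero (s+500): 500 + j135 → |·| = √(500²+135²) = √268225 ≈ 517.9, ∠ = arctan(135/500) ≈ 15.11°
pole (s+40): 40 + j135 → |·| = √(40²+135²) = √19825 ≈ 140.8, ∠ = arctan(135/40) ≈ 73.50°
pole (s+909): 909 + j135 → |·| = √(909²+135²) = √844506 ≈ 918.97, ∠ = arctan(135/909) ≈ 8.45°
∠H = 68.58° − 81.95° = -13.37°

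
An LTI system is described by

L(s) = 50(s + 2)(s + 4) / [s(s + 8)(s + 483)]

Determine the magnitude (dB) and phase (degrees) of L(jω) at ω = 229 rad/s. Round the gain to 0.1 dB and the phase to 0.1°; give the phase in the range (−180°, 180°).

-20.6 dB, -24.9°

At s = jω = j229:
zero (s+2): 2 + j229 → |·| = √(2²+229²) = √52445 ≈ 229.01, ∠ = arctan(229/2) ≈ 89.50°
zero (s+4): 4 + j229 → |·| = √(4²+229²) = √52457 ≈ 229.03, ∠ = arctan(229/4) ≈ 89.00°
pole (s+8): 8 + j229 → |·| = √(8²+229²) = √52505 ≈ 229.14, ∠ = arctan(229/8) ≈ 88.00°
pole (s+483): 483 + j229 → |·| = √(483²+229²) = √285730 ≈ 534.54, ∠ = arctan(229/483) ≈ 25.37°
pole at origin: |s| = 229, ∠ = 90.00° (in denominator)
|L| = 50 · 52450 / 2.8049e+07 ≈ 0.093497
Gain = 20 log₁₀(0.093497) ≈ -20.58 dB
∠L = 178.50° − 203.37° = -24.87°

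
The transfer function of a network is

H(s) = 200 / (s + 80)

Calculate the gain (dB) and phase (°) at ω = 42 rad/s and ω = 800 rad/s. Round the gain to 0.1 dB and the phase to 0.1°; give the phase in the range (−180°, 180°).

ω = 42: 6.9 dB, -27.7°; ω = 800: -12.1 dB, -84.3°

At s = jω = j42:
pole (s+80): 80 + j42 → |·| = √(80²+42²) = √8164 ≈ 90.355, ∠ = arctan(42/80) ≈ 27.70°
|H| = 200 / 90.355 ≈ 2.2135
Gain = 20 log₁₀(2.2135) ≈ 6.90 dB
∠H = 0.00° − 27.70° = -27.70°

At s = jω = j800:
pole (s+80): 80 + j800 → |·| = √(80²+800²) = √646400 ≈ 803.99, ∠ = arctan(800/80) ≈ 84.29°
|H| = 200 / 803.99 ≈ 0.24876
Gain = 20 log₁₀(0.24876) ≈ -12.08 dB
∠H = 0.00° − 84.29° = -84.29°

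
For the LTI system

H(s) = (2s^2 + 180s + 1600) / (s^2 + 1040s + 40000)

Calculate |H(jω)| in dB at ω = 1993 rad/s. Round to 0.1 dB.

Substitute s = j1993:
Numerator: 2(j1993)^2 + 180(j1993) + 1600 = -7942498 + j358740
Denominator: (j1993)^2 + 1040(j1993) + 40000 = -3932049 + j2072720
|N| = √(7942498² + 358740²) ≈ 7.9506e+06, ∠N ≈ 177.41°
|D| = √(3932049² + 2072720²) ≈ 4.4449e+06, ∠D ≈ 152.20°
|H| = 7.9506e+06 / 4.4449e+06 ≈ 1.7887
Gain = 20 log₁₀(1.7887) ≈ 5.05 dB

5.1 dB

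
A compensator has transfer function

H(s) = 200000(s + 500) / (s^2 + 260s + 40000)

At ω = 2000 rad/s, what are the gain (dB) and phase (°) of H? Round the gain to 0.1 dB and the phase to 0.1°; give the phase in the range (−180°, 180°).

40.3 dB, -96.6°

At s = jω = j2000:
zero (s+500): 500 + j2000 → |·| = √(500²+2000²) = √4250000 ≈ 2061.6, ∠ = arctan(2000/500) ≈ 75.96°
quadratic: (j2000)² + 260·j2000 + 40000 = -3960000 + j520000 → |·| ≈ 3.994e+06, ∠ ≈ 172.52°
|H| = 200000 · 2061.6 / 3.994e+06 ≈ 103.23
Gain = 20 log₁₀(103.23) ≈ 40.28 dB
∠H = 75.96° − 172.52° = -96.56°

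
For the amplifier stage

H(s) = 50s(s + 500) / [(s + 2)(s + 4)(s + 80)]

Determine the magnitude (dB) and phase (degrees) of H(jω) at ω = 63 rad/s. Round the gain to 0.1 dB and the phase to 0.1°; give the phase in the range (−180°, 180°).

11.9 dB, -115.6°

At s = jω = j63:
zero (s+500): 500 + j63 → |·| = √(500²+63²) = √253969 ≈ 503.95, ∠ = arctan(63/500) ≈ 7.18°
zero at origin: s = j63 → |·| = 63, ∠ = 90.00°
pole (s+2): 2 + j63 → |·| = √(2²+63²) = √3973 ≈ 63.032, ∠ = arctan(63/2) ≈ 88.18°
pole (s+4): 4 + j63 → |·| = √(4²+63²) = √3985 ≈ 63.127, ∠ = arctan(63/4) ≈ 86.37°
pole (s+80): 80 + j63 → |·| = √(80²+63²) = √10369 ≈ 101.83, ∠ = arctan(63/80) ≈ 38.22°
|H| = 50 · 31749 / 4.0518e+05 ≈ 3.9179
Gain = 20 log₁₀(3.9179) ≈ 11.86 dB
∠H = 97.18° − 212.77° = -115.59°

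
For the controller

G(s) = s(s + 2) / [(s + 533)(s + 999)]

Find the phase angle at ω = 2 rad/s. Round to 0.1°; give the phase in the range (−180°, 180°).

At s = jω = j2:
zero (s+2): 2 + j2 → |·| = √(2²+2²) = √8 ≈ 2.8284, ∠ = arctan(2/2) ≈ 45.00°
zero at origin: s = j2 → |·| = 2, ∠ = 90.00°
pole (s+533): 533 + j2 → |·| = √(533²+2²) = √284093 ≈ 533, ∠ = arctan(2/533) ≈ 0.21°
pole (s+999): 999 + j2 → |·| = √(999²+2²) = √998005 ≈ 999, ∠ = arctan(2/999) ≈ 0.11°
∠G = 135.00° − 0.32° = 134.68°

134.7°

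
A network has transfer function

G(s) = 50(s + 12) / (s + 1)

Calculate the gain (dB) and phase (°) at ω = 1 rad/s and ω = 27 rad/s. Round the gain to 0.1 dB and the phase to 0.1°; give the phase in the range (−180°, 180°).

At s = jω = j1:
zero (s+12): 12 + j1 → |·| = √(12²+1²) = √145 ≈ 12.042, ∠ = arctan(1/12) ≈ 4.76°
pole (s+1): 1 + j1 → |·| = √(1²+1²) = √2 ≈ 1.4142, ∠ = arctan(1/1) ≈ 45.00°
|G| = 50 · 12.042 / 1.4142 ≈ 425.75
Gain = 20 log₁₀(425.75) ≈ 52.58 dB
∠G = 4.76° − 45.00° = -40.24°

At s = jω = j27:
zero (s+12): 12 + j27 → |·| = √(12²+27²) = √873 ≈ 29.547, ∠ = arctan(27/12) ≈ 66.04°
pole (s+1): 1 + j27 → |·| = √(1²+27²) = √730 ≈ 27.019, ∠ = arctan(27/1) ≈ 87.88°
|G| = 50 · 29.547 / 27.019 ≈ 54.678
Gain = 20 log₁₀(54.678) ≈ 34.76 dB
∠G = 66.04° − 87.88° = -21.84°

ω = 1: 52.6 dB, -40.2°; ω = 27: 34.8 dB, -21.8°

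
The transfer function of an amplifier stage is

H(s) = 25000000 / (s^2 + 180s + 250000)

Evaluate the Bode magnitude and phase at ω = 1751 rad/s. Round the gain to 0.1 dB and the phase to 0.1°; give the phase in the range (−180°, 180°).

At s = jω = j1751:
quadratic: (j1751)² + 180·j1751 + 250000 = -2816001 + j315180 → |·| ≈ 2.8336e+06, ∠ ≈ 173.61°
|H| = 25000000 / 2.8336e+06 ≈ 8.8227
Gain = 20 log₁₀(8.8227) ≈ 18.91 dB
∠H = 0.00° − 173.61° = -173.61°

18.9 dB, -173.6°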